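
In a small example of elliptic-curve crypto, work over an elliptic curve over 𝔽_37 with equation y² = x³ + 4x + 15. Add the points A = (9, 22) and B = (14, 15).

(9, 22) + (14, 15). λ = (15 - 22)/(14 - 9) ≡ 30/5 mod 37. 5⁻¹ ≡ 15 (mod 37) since 5·15 = 75 ≡ 1, so λ ≡ 6.
  x = λ² - 9 - 14 = 36 - 23 ≡ 13; y = λ·(9 - 13) - 22 ≡ 28. → (13, 28)

(13, 28)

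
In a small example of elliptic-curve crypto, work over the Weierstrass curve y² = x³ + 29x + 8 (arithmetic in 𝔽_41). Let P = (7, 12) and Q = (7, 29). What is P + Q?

The two points share x = 7 and their y-coordinates satisfy 12 + 29 ≡ 0 (mod 41), so they are inverses. Their sum is ∞.

O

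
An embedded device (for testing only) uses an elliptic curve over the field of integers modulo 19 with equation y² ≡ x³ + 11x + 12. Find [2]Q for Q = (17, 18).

(8, 2)

tangent at (17, 18): λ = (3·17² + 11)/(2·18) ≡ 4/17. 17⁻¹ ≡ 9 (mod 19), so λ ≡ 4·9 ≡ 17.
  x = λ² - 17 - 17 = 289 - 34 ≡ 8; y = λ·(17 - 8) - 18 ≡ 2. → (8, 2)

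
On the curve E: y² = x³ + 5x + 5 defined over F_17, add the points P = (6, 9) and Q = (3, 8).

(10, 1)

(6, 9) + (3, 8). λ = (8 - 9)/(3 - 6) ≡ 16/14 mod 17. 14⁻¹ ≡ 11 (mod 17), so λ ≡ 6.
  x = λ² - 6 - 3 = 36 - 9 ≡ 10; y = λ·(6 - 10) - 9 ≡ 1. → (10, 1)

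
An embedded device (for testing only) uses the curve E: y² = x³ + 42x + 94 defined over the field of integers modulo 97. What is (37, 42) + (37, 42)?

tangent at (37, 42): λ = (3·37² + 42)/(2·42) ≡ 75/84. 84⁻¹ ≡ 82 (mod 97), so λ ≡ 75·82 ≡ 39.
  x = λ² - 37 - 37 = 1521 - 74 ≡ 89; y = λ·(37 - 89) - 42 ≡ 64. → (89, 64)

(89, 64)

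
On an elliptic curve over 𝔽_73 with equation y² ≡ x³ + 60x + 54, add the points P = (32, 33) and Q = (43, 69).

(25, 43)

(32, 33) + (43, 69). λ = (69 - 33)/(43 - 32) ≡ 36/11 mod 73. 11⁻¹ ≡ 20 (mod 73), so λ ≡ 63.
  x = λ² - 32 - 43 = 3969 - 75 ≡ 25; y = λ·(32 - 25) - 33 ≡ 43. → (25, 43)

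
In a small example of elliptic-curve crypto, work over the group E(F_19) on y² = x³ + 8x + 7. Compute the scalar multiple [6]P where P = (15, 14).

Double-and-add on 6 = (110)₂. Start with P = (15, 14) for the leading 1-bit.
double: tangent at (15, 14): λ = (3·15² + 8)/(2·14) ≡ 18/9. 9⁻¹ ≡ 17 (mod 19), so λ ≡ 18·17 ≡ 2.
  x = λ² - 15 - 15 = 4 - 30 ≡ 12; y = λ·(15 - 12) - 14 ≡ 11. → (12, 11)
add P: (12, 11) + (15, 14). λ = (14 - 11)/(15 - 12) ≡ 3/3 mod 19. 3⁻¹ ≡ 13 (mod 19), so λ ≡ 1.
  x = λ² - 12 - 15 = 1 - 27 ≡ 12; y = λ·(12 - 12) - 11 ≡ 8. → (12, 8)
double: tangent at (12, 8): λ = (3·12² + 8)/(2·8) ≡ 3/16. 16⁻¹ ≡ 6 (mod 19) since 16·6 = 96 ≡ 1, so λ ≡ 3·6 ≡ 18.
  x = λ² - 12 - 12 = 324 - 24 ≡ 15; y = λ·(12 - 15) - 8 ≡ 14. → (15, 14)

(15, 14)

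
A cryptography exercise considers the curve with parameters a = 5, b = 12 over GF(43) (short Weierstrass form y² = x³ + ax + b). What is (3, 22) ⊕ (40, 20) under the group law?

(3, 22) + (40, 20). λ = (20 - 22)/(40 - 3) ≡ 41/37 mod 43. 37⁻¹ ≡ 7 (mod 43) since 37·7 = 259 ≡ 1, so λ ≡ 29.
  x = λ² - 3 - 40 = 841 - 43 ≡ 24; y = λ·(3 - 24) - 22 ≡ 14. → (24, 14)

(24, 14)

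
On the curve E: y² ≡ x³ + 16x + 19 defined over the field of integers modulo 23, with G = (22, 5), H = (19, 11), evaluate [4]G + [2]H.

First 4G:
Repeated addition: build up to 4G.
2G: tangent at (22, 5): λ = (3·22² + 16)/(2·5) ≡ 19/10. 10⁻¹ ≡ 7 (mod 23) since 10·7 = 70 ≡ 1, so λ ≡ 19·7 ≡ 18.
  x = λ² - 22 - 22 = 324 - 44 ≡ 4; y = λ·(22 - 4) - 5 ≡ 20. → (4, 20)
3G: (4, 20) + (22, 5). λ = (5 - 20)/(22 - 4) ≡ 8/18 mod 23. 18⁻¹ ≡ 9 (mod 23), so λ ≡ 3.
  x = λ² - 4 - 22 = 9 - 26 ≡ 6; y = λ·(4 - 6) - 20 ≡ 20. → (6, 20)
4G: (6, 20) + (22, 5). λ = (5 - 20)/(22 - 6) ≡ 8/16 mod 23. 16⁻¹ ≡ 13 (mod 23), so λ ≡ 12.
  x = λ² - 6 - 22 = 144 - 28 ≡ 1; y = λ·(6 - 1) - 20 ≡ 17. → (1, 17)
4G = (1, 17).
Next 2H:
Repeated addition: build up to 2H.
2H: tangent at (19, 11): λ = (3·19² + 16)/(2·11) ≡ 18/22. 22⁻¹ ≡ 22 (mod 23), so λ ≡ 18·22 ≡ 5.
  x = λ² - 19 - 19 = 25 - 38 ≡ 10; y = λ·(19 - 10) - 11 ≡ 11. → (10, 11)
2H = (10, 11).
Finally 4G + 2H:
(1, 17) + (10, 11). λ = (11 - 17)/(10 - 1) ≡ 17/9 mod 23. 9⁻¹ ≡ 18 (mod 23), so λ ≡ 7.
  x = λ² - 1 - 10 = 49 - 11 ≡ 15; y = λ·(1 - 15) - 17 ≡ 0. → (15, 0)

(15, 0)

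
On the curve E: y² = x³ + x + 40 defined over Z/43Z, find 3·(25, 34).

(9, 2)

Write Q = (25, 34).
Repeated addition: build up to 3Q.
2Q: tangent at (25, 34): λ = (3·25² + 1)/(2·34) ≡ 27/25. 25⁻¹ ≡ 31 (mod 43), so λ ≡ 27·31 ≡ 20.
  x = λ² - 25 - 25 = 400 - 50 ≡ 6; y = λ·(25 - 6) - 34 ≡ 2. → (6, 2)
3Q: (6, 2) + (25, 34). λ = (34 - 2)/(25 - 6) ≡ 32/19 mod 43. 19⁻¹ ≡ 34 (mod 43), so λ ≡ 13.
  x = λ² - 6 - 25 = 169 - 31 ≡ 9; y = λ·(6 - 9) - 2 ≡ 2. → (9, 2)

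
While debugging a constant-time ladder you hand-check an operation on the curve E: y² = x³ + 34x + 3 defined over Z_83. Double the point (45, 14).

(0, 13)

tangent at (45, 14): λ = (3·45² + 34)/(2·14) ≡ 50/28. 28⁻¹ ≡ 3 (mod 83), so λ ≡ 50·3 ≡ 67.
  x = λ² - 45 - 45 = 4489 - 90 ≡ 0; y = λ·(45 - 0) - 14 ≡ 13. → (0, 13)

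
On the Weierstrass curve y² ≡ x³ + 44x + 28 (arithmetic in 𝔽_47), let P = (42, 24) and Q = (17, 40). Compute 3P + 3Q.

First 3P:
Repeated addition: build up to 3P.
2P: tangent at (42, 24): λ = (3·42² + 44)/(2·24) ≡ 25/1. 1⁻¹ ≡ 1 (mod 47), so λ ≡ 25·1 ≡ 25.
  x = λ² - 42 - 42 = 625 - 84 ≡ 24; y = λ·(42 - 24) - 24 ≡ 3. → (24, 3)
3P: (24, 3) + (42, 24). λ = (24 - 3)/(42 - 24) ≡ 21/18 mod 47. 18⁻¹ ≡ 34 (mod 47), so λ ≡ 9.
  x = λ² - 24 - 42 = 81 - 66 ≡ 15; y = λ·(24 - 15) - 3 ≡ 31. → (15, 31)
3P = (15, 31).
Next 3Q:
Repeated addition: build up to 3Q.
2Q: tangent at (17, 40): λ = (3·17² + 44)/(2·40) ≡ 18/33. 33⁻¹ ≡ 10 (mod 47), so λ ≡ 18·10 ≡ 39.
  x = λ² - 17 - 17 = 1521 - 34 ≡ 30; y = λ·(17 - 30) - 40 ≡ 17. → (30, 17)
3Q: (30, 17) + (17, 40). λ = (40 - 17)/(17 - 30) ≡ 23/34 mod 47. 34⁻¹ ≡ 18 (mod 47), so λ ≡ 38.
  x = λ² - 30 - 17 = 1444 - 47 ≡ 34; y = λ·(30 - 34) - 17 ≡ 19. → (34, 19)
3Q = (34, 19).
Finally 3P + 3Q:
(15, 31) + (34, 19). λ = (19 - 31)/(34 - 15) ≡ 35/19 mod 47. 19⁻¹ ≡ 5 (mod 47), so λ ≡ 34.
  x = λ² - 15 - 34 = 1156 - 49 ≡ 26; y = λ·(15 - 26) - 31 ≡ 18. → (26, 18)

(26, 18)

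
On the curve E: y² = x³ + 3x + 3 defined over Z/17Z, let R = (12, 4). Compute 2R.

(2, 0)

tangent at (12, 4): λ = (3·12² + 3)/(2·4) ≡ 10/8. 8⁻¹ ≡ 15 (mod 17), so λ ≡ 10·15 ≡ 14.
  x = λ² - 12 - 12 = 196 - 24 ≡ 2; y = λ·(12 - 2) - 4 ≡ 0. → (2, 0)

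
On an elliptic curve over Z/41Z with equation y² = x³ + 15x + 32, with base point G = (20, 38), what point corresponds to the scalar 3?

Repeated addition: build up to 3G.
2G: tangent at (20, 38): λ = (3·20² + 15)/(2·38) ≡ 26/35. 35⁻¹ ≡ 34 (mod 41), so λ ≡ 26·34 ≡ 23.
  x = λ² - 20 - 20 = 529 - 40 ≡ 38; y = λ·(20 - 38) - 38 ≡ 40. → (38, 40)
3G: (38, 40) + (20, 38). λ = (38 - 40)/(20 - 38) ≡ 39/23 mod 41. 23⁻¹ ≡ 25 (mod 41) since 23·25 = 575 ≡ 1, so λ ≡ 32.
  x = λ² - 38 - 20 = 1024 - 58 ≡ 23; y = λ·(38 - 23) - 40 ≡ 30. → (23, 30)

(23, 30)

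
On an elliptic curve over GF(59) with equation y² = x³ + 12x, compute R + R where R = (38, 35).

tangent at (38, 35): λ = (3·38² + 12)/(2·35) ≡ 37/11. 11⁻¹ ≡ 43 (mod 59), so λ ≡ 37·43 ≡ 57.
  x = λ² - 38 - 38 = 3249 - 76 ≡ 46; y = λ·(38 - 46) - 35 ≡ 40. → (46, 40)

(46, 40)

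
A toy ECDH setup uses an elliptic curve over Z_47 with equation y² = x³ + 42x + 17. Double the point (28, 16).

tangent at (28, 16): λ = (3·28² + 42)/(2·16) ≡ 44/32. 32⁻¹ ≡ 25 (mod 47), so λ ≡ 44·25 ≡ 19.
  x = λ² - 28 - 28 = 361 - 56 ≡ 23; y = λ·(28 - 23) - 16 ≡ 32. → (23, 32)

(23, 32)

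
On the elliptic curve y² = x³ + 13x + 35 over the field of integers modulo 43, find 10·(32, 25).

Write Q = (32, 25).
Repeated addition: build up to 10Q.
2Q: tangent at (32, 25): λ = (3·32² + 13)/(2·25) ≡ 32/7. 7⁻¹ ≡ 37 (mod 43), so λ ≡ 32·37 ≡ 23.
  x = λ² - 32 - 32 = 529 - 64 ≡ 35; y = λ·(32 - 35) - 25 ≡ 35. → (35, 35)
3Q: (35, 35) + (32, 25). λ = (25 - 35)/(32 - 35) ≡ 33/40 mod 43. 40⁻¹ ≡ 14 (mod 43) since 40·14 = 560 ≡ 1, so λ ≡ 32.
  x = λ² - 35 - 32 = 1024 - 67 ≡ 11; y = λ·(35 - 11) - 35 ≡ 2. → (11, 2)
4Q: (11, 2) + (32, 25). λ = (25 - 2)/(32 - 11) ≡ 23/21 mod 43. 21⁻¹ ≡ 41 (mod 43), so λ ≡ 40.
  x = λ² - 11 - 32 = 1600 - 43 ≡ 9; y = λ·(11 - 9) - 2 ≡ 35. → (9, 35)
5Q: (9, 35) + (32, 25). λ = (25 - 35)/(32 - 9) ≡ 33/23 mod 43. 23⁻¹ ≡ 15 (mod 43), so λ ≡ 22.
  x = λ² - 9 - 32 = 484 - 41 ≡ 13; y = λ·(9 - 13) - 35 ≡ 6. → (13, 6)
6Q: (13, 6) + (32, 25). λ = (25 - 6)/(32 - 13) ≡ 19/19 mod 43. 19⁻¹ ≡ 34 (mod 43), so λ ≡ 1.
  x = λ² - 13 - 32 = 1 - 45 ≡ 42; y = λ·(13 - 42) - 6 ≡ 8. → (42, 8)
7Q: (42, 8) + (32, 25). λ = (25 - 8)/(32 - 42) ≡ 17/33 mod 43. 33⁻¹ ≡ 30 (mod 43), so λ ≡ 37.
  x = λ² - 42 - 32 = 1369 - 74 ≡ 5; y = λ·(42 - 5) - 8 ≡ 28. → (5, 28)
8Q: (5, 28) + (32, 25). λ = (25 - 28)/(32 - 5) ≡ 40/27 mod 43. 27⁻¹ ≡ 8 (mod 43), so λ ≡ 19.
  x = λ² - 5 - 32 = 361 - 37 ≡ 23; y = λ·(5 - 23) - 28 ≡ 17. → (23, 17)
9Q: (23, 17) + (32, 25). λ = (25 - 17)/(32 - 23) ≡ 8/9 mod 43. 9⁻¹ ≡ 24 (mod 43), so λ ≡ 20.
  x = λ² - 23 - 32 = 400 - 55 ≡ 1; y = λ·(23 - 1) - 17 ≡ 36. → (1, 36)
10Q: (1, 36) + (32, 25). λ = (25 - 36)/(32 - 1) ≡ 32/31 mod 43. 31⁻¹ ≡ 25 (mod 43), so λ ≡ 26.
  x = λ² - 1 - 32 = 676 - 33 ≡ 41; y = λ·(1 - 41) - 36 ≡ 42. → (41, 42)

(41, 42)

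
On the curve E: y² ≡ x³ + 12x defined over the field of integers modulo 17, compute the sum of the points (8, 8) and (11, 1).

(8, 8) + (11, 1). λ = (1 - 8)/(11 - 8) ≡ 10/3 mod 17. 3⁻¹ ≡ 6 (mod 17), so λ ≡ 9.
  x = λ² - 8 - 11 = 81 - 19 ≡ 11; y = λ·(8 - 11) - 8 ≡ 16. → (11, 16)

(11, 16)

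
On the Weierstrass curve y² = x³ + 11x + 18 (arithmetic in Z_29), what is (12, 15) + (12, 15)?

(11, 22)

tangent at (12, 15): λ = (3·12² + 11)/(2·15) ≡ 8/1. 1⁻¹ ≡ 1 (mod 29) since 1·1 = 1 ≡ 1, so λ ≡ 8·1 ≡ 8.
  x = λ² - 12 - 12 = 64 - 24 ≡ 11; y = λ·(12 - 11) - 15 ≡ 22. → (11, 22)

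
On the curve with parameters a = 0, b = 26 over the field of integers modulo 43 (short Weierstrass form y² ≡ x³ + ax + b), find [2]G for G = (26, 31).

tangent at (26, 31): λ = (3·26² + 0)/(2·31) ≡ 7/19. 19⁻¹ ≡ 34 (mod 43), so λ ≡ 7·34 ≡ 23.
  x = λ² - 26 - 26 = 529 - 52 ≡ 4; y = λ·(26 - 4) - 31 ≡ 2. → (4, 2)

(4, 2)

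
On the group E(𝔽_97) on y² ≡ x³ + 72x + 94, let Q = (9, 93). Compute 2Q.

tangent at (9, 93): λ = (3·9² + 72)/(2·93) ≡ 24/89. 89⁻¹ ≡ 12 (mod 97) since 89·12 = 1068 ≡ 1, so λ ≡ 24·12 ≡ 94.
  x = λ² - 9 - 9 = 8836 - 18 ≡ 88; y = λ·(9 - 88) - 93 ≡ 47. → (88, 47)

(88, 47)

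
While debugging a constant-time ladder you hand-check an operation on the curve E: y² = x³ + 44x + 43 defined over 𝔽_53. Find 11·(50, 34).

Write G = (50, 34).
Repeated addition: build up to 11G.
2G: tangent at (50, 34): λ = (3·50² + 44)/(2·34) ≡ 18/15. 15⁻¹ ≡ 46 (mod 53) since 15·46 = 690 ≡ 1, so λ ≡ 18·46 ≡ 33.
  x = λ² - 50 - 50 = 1089 - 100 ≡ 35; y = λ·(50 - 35) - 34 ≡ 37. → (35, 37)
3G: (35, 37) + (50, 34). λ = (34 - 37)/(50 - 35) ≡ 50/15 mod 53. 15⁻¹ ≡ 46 (mod 53), so λ ≡ 21.
  x = λ² - 35 - 50 = 441 - 85 ≡ 38; y = λ·(35 - 38) - 37 ≡ 6. → (38, 6)
4G: (38, 6) + (50, 34). λ = (34 - 6)/(50 - 38) ≡ 28/12 mod 53. 12⁻¹ ≡ 31 (mod 53), so λ ≡ 20.
  x = λ² - 38 - 50 = 400 - 88 ≡ 47; y = λ·(38 - 47) - 6 ≡ 26. → (47, 26)
5G: (47, 26) + (50, 34). λ = (34 - 26)/(50 - 47) ≡ 8/3 mod 53. 3⁻¹ ≡ 18 (mod 53) since 3·18 = 54 ≡ 1, so λ ≡ 38.
  x = λ² - 47 - 50 = 1444 - 97 ≡ 22; y = λ·(47 - 22) - 26 ≡ 23. → (22, 23)
6G: (22, 23) + (50, 34). λ = (34 - 23)/(50 - 22) ≡ 11/28 mod 53. 28⁻¹ ≡ 36 (mod 53), so λ ≡ 25.
  x = λ² - 22 - 50 = 625 - 72 ≡ 23; y = λ·(22 - 23) - 23 ≡ 5. → (23, 5)
7G: (23, 5) + (50, 34). λ = (34 - 5)/(50 - 23) ≡ 29/27 mod 53. 27⁻¹ ≡ 2 (mod 53) since 27·2 = 54 ≡ 1, so λ ≡ 5.
  x = λ² - 23 - 50 = 25 - 73 ≡ 5; y = λ·(23 - 5) - 5 ≡ 32. → (5, 32)
8G: (5, 32) + (50, 34). λ = (34 - 32)/(50 - 5) ≡ 2/45 mod 53. 45⁻¹ ≡ 33 (mod 53) since 45·33 = 1485 ≡ 1, so λ ≡ 13.
  x = λ² - 5 - 50 = 169 - 55 ≡ 8; y = λ·(5 - 8) - 32 ≡ 35. → (8, 35)
9G: (8, 35) + (50, 34). λ = (34 - 35)/(50 - 8) ≡ 52/42 mod 53. 42⁻¹ ≡ 24 (mod 53) since 42·24 = 1008 ≡ 1, so λ ≡ 29.
  x = λ² - 8 - 50 = 841 - 58 ≡ 41; y = λ·(8 - 41) - 35 ≡ 15. → (41, 15)
10G: (41, 15) + (50, 34). λ = (34 - 15)/(50 - 41) ≡ 19/9 mod 53. 9⁻¹ ≡ 6 (mod 53), so λ ≡ 8.
  x = λ² - 41 - 50 = 64 - 91 ≡ 26; y = λ·(41 - 26) - 15 ≡ 52. → (26, 52)
11G: (26, 52) + (50, 34). λ = (34 - 52)/(50 - 26) ≡ 35/24 mod 53. 24⁻¹ ≡ 42 (mod 53) since 24·42 = 1008 ≡ 1, so λ ≡ 39.
  x = λ² - 26 - 50 = 1521 - 76 ≡ 14; y = λ·(26 - 14) - 52 ≡ 45. → (14, 45)

(14, 45)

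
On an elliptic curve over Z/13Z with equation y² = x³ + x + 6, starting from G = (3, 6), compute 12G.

(3, 7)

Repeated addition: build up to 12G.
2G: tangent at (3, 6): λ = (3·3² + 1)/(2·6) ≡ 2/12. 12⁻¹ ≡ 12 (mod 13), so λ ≡ 2·12 ≡ 11.
  x = λ² - 3 - 3 = 121 - 6 ≡ 11; y = λ·(3 - 11) - 6 ≡ 10. → (11, 10)
3G: (11, 10) + (3, 6). λ = (6 - 10)/(3 - 11) ≡ 9/5 mod 13. 5⁻¹ ≡ 8 (mod 13), so λ ≡ 7.
  x = λ² - 11 - 3 = 49 - 14 ≡ 9; y = λ·(11 - 9) - 10 ≡ 4. → (9, 4)
4G: (9, 4) + (3, 6). λ = (6 - 4)/(3 - 9) ≡ 2/7 mod 13. 7⁻¹ ≡ 2 (mod 13), so λ ≡ 4.
  x = λ² - 9 - 3 = 16 - 12 ≡ 4; y = λ·(9 - 4) - 4 ≡ 3. → (4, 3)
5G: (4, 3) + (3, 6). λ = (6 - 3)/(3 - 4) ≡ 3/12 mod 13. 12⁻¹ ≡ 12 (mod 13), so λ ≡ 10.
  x = λ² - 4 - 3 = 100 - 7 ≡ 2; y = λ·(4 - 2) - 3 ≡ 4. → (2, 4)
6G: (2, 4) + (3, 6). λ = (6 - 4)/(3 - 2) ≡ 2/1 mod 13. 1⁻¹ ≡ 1 (mod 13), so λ ≡ 2.
  x = λ² - 2 - 3 = 4 - 5 ≡ 12; y = λ·(2 - 12) - 4 ≡ 2. → (12, 2)
7G: (12, 2) + (3, 6). λ = (6 - 2)/(3 - 12) ≡ 4/4 mod 13. 4⁻¹ ≡ 10 (mod 13), so λ ≡ 1.
  x = λ² - 12 - 3 = 1 - 15 ≡ 12; y = λ·(12 - 12) - 2 ≡ 11. → (12, 11)
8G: (12, 11) + (3, 6). λ = (6 - 11)/(3 - 12) ≡ 8/4 mod 13. 4⁻¹ ≡ 10 (mod 13), so λ ≡ 2.
  x = λ² - 12 - 3 = 4 - 15 ≡ 2; y = λ·(12 - 2) - 11 ≡ 9. → (2, 9)
9G: (2, 9) + (3, 6). λ = (6 - 9)/(3 - 2) ≡ 10/1 mod 13. 1⁻¹ ≡ 1 (mod 13), so λ ≡ 10.
  x = λ² - 2 - 3 = 100 - 5 ≡ 4; y = λ·(2 - 4) - 9 ≡ 10. → (4, 10)
10G: (4, 10) + (3, 6). λ = (6 - 10)/(3 - 4) ≡ 9/12 mod 13. 12⁻¹ ≡ 12 (mod 13) since 12·12 = 144 ≡ 1, so λ ≡ 4.
  x = λ² - 4 - 3 = 16 - 7 ≡ 9; y = λ·(4 - 9) - 10 ≡ 9. → (9, 9)
11G: (9, 9) + (3, 6). λ = (6 - 9)/(3 - 9) ≡ 10/7 mod 13. 7⁻¹ ≡ 2 (mod 13) since 7·2 = 14 ≡ 1, so λ ≡ 7.
  x = λ² - 9 - 3 = 49 - 12 ≡ 11; y = λ·(9 - 11) - 9 ≡ 3. → (11, 3)
12G: (11, 3) + (3, 6). λ = (6 - 3)/(3 - 11) ≡ 3/5 mod 13. 5⁻¹ ≡ 8 (mod 13), so λ ≡ 11.
  x = λ² - 11 - 3 = 121 - 14 ≡ 3; y = λ·(11 - 3) - 3 ≡ 7. → (3, 7)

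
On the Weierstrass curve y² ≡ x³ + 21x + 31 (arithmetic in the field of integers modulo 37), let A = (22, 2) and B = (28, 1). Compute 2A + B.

First 2A:
Repeated addition: build up to 2A.
2A: tangent at (22, 2): λ = (3·22² + 21)/(2·2) ≡ 30/4. 4⁻¹ ≡ 28 (mod 37), so λ ≡ 30·28 ≡ 26.
  x = λ² - 22 - 22 = 676 - 44 ≡ 3; y = λ·(22 - 3) - 2 ≡ 11. → (3, 11)
2A = (3, 11).
Finally 2A + B:
(3, 11) + (28, 1). λ = (1 - 11)/(28 - 3) ≡ 27/25 mod 37. 25⁻¹ ≡ 3 (mod 37), so λ ≡ 7.
  x = λ² - 3 - 28 = 49 - 31 ≡ 18; y = λ·(3 - 18) - 11 ≡ 32. → (18, 32)

(18, 32)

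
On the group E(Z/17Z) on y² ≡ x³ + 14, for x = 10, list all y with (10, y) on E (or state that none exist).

x³ + 0x + 14 = 1014 ≡ 11 (mod 17).
11 is a non-residue mod 17; no y exists.

none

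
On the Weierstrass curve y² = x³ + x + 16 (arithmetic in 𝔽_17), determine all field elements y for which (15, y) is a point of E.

none

x³ + 1x + 16 = 3406 ≡ 6 (mod 17).
6 is a non-residue mod 17; no y exists.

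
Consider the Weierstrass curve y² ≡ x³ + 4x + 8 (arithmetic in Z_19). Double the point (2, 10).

(5, 18)

tangent at (2, 10): λ = (3·2² + 4)/(2·10) ≡ 16/1. 1⁻¹ ≡ 1 (mod 19), so λ ≡ 16·1 ≡ 16.
  x = λ² - 2 - 2 = 256 - 4 ≡ 5; y = λ·(2 - 5) - 10 ≡ 18. → (5, 18)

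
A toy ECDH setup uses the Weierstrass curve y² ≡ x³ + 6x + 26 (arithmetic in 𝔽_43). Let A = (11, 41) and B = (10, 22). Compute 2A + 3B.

(35, 38)

First 2A:
Repeated addition: build up to 2A.
2A: tangent at (11, 41): λ = (3·11² + 6)/(2·41) ≡ 25/39. 39⁻¹ ≡ 32 (mod 43), so λ ≡ 25·32 ≡ 26.
  x = λ² - 11 - 11 = 676 - 22 ≡ 9; y = λ·(11 - 9) - 41 ≡ 11. → (9, 11)
2A = (9, 11).
Next 3B:
Repeated addition: build up to 3B.
2B: tangent at (10, 22): λ = (3·10² + 6)/(2·22) ≡ 5/1. 1⁻¹ ≡ 1 (mod 43), so λ ≡ 5·1 ≡ 5.
  x = λ² - 10 - 10 = 25 - 20 ≡ 5; y = λ·(10 - 5) - 22 ≡ 3. → (5, 3)
3B: (5, 3) + (10, 22). λ = (22 - 3)/(10 - 5) ≡ 19/5 mod 43. 5⁻¹ ≡ 26 (mod 43), so λ ≡ 21.
  x = λ² - 5 - 10 = 441 - 15 ≡ 39; y = λ·(5 - 39) - 3 ≡ 14. → (39, 14)
3B = (39, 14).
Finally 2A + 3B:
(9, 11) + (39, 14). λ = (14 - 11)/(39 - 9) ≡ 3/30 mod 43. 30⁻¹ ≡ 33 (mod 43), so λ ≡ 13.
  x = λ² - 9 - 39 = 169 - 48 ≡ 35; y = λ·(9 - 35) - 11 ≡ 38. → (35, 38)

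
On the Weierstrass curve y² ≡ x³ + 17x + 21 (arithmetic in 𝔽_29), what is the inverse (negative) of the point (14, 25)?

(14, 4)

-(14, 25) = (14, -25 mod 29) = (14, 4).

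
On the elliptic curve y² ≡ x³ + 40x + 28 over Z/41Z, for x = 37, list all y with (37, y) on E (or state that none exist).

x³ + 40x + 28 = 52161 ≡ 9 (mod 41).
Square roots of 9 mod 41: 3 and 38 (since 3² = 9 ≡ 9).

3, 38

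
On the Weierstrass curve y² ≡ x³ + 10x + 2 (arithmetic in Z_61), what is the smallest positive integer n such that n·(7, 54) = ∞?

12

2P: tangent at (7, 54): λ = (3·7² + 10)/(2·54) ≡ 35/47. 47⁻¹ ≡ 13 (mod 61) since 47·13 = 611 ≡ 1, so λ ≡ 35·13 ≡ 28.
  x = λ² - 7 - 7 = 784 - 14 ≡ 38; y = λ·(7 - 38) - 54 ≡ 54. → (38, 54)
3P: (38, 54) + (7, 54). λ = (54 - 54)/(7 - 38) ≡ 0/30 mod 61. 30⁻¹ ≡ 59 (mod 61), so λ ≡ 0.
  x = λ² - 38 - 7 = 0 - 45 ≡ 16; y = λ·(38 - 16) - 54 ≡ 7. → (16, 7)
4P: (16, 7) + (7, 54). λ = (54 - 7)/(7 - 16) ≡ 47/52 mod 61. 52⁻¹ ≡ 27 (mod 61) since 52·27 = 1404 ≡ 1, so λ ≡ 49.
  x = λ² - 16 - 7 = 2401 - 23 ≡ 60; y = λ·(16 - 60) - 7 ≡ 33. → (60, 33)
5P: (60, 33) + (7, 54). λ = (54 - 33)/(7 - 60) ≡ 21/8 mod 61. 8⁻¹ ≡ 23 (mod 61) since 8·23 = 184 ≡ 1, so λ ≡ 56.
  x = λ² - 60 - 7 = 3136 - 67 ≡ 19; y = λ·(60 - 19) - 33 ≡ 6. → (19, 6)
6P: (19, 6) + (7, 54). λ = (54 - 6)/(7 - 19) ≡ 48/49 mod 61. 49⁻¹ ≡ 5 (mod 61) since 49·5 = 245 ≡ 1, so λ ≡ 57.
  x = λ² - 19 - 7 = 3249 - 26 ≡ 51; y = λ·(19 - 51) - 6 ≡ 0. → (51, 0)
7P: (51, 0) + (7, 54). λ = (54 - 0)/(7 - 51) ≡ 54/17 mod 61. 17⁻¹ ≡ 18 (mod 61) since 17·18 = 306 ≡ 1, so λ ≡ 57.
  x = λ² - 51 - 7 = 3249 - 58 ≡ 19; y = λ·(51 - 19) - 0 ≡ 55. → (19, 55)
8P: (19, 55) + (7, 54). λ = (54 - 55)/(7 - 19) ≡ 60/49 mod 61. 49⁻¹ ≡ 5 (mod 61), so λ ≡ 56.
  x = λ² - 19 - 7 = 3136 - 26 ≡ 60; y = λ·(19 - 60) - 55 ≡ 28. → (60, 28)
9P: (60, 28) + (7, 54). λ = (54 - 28)/(7 - 60) ≡ 26/8 mod 61. 8⁻¹ ≡ 23 (mod 61), so λ ≡ 49.
  x = λ² - 60 - 7 = 2401 - 67 ≡ 16; y = λ·(60 - 16) - 28 ≡ 54. → (16, 54)
10P: (16, 54) + (7, 54). λ = (54 - 54)/(7 - 16) ≡ 0/52 mod 61. 52⁻¹ ≡ 27 (mod 61) since 52·27 = 1404 ≡ 1, so λ ≡ 0.
  x = λ² - 16 - 7 = 0 - 23 ≡ 38; y = λ·(16 - 38) - 54 ≡ 7. → (38, 7)
11P: (38, 7) + (7, 54). λ = (54 - 7)/(7 - 38) ≡ 47/30 mod 61. 30⁻¹ ≡ 59 (mod 61), so λ ≡ 28.
  x = λ² - 38 - 7 = 784 - 45 ≡ 7; y = λ·(38 - 7) - 7 ≡ 7. → (7, 7)
12P: (7, 7) + (7, 54): same x and y₁ ≡ -y₂, so the sum is ∞.
12P = ∞, so the order is 12.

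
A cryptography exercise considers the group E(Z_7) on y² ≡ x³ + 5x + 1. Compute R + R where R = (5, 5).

tangent at (5, 5): λ = (3·5² + 5)/(2·5) ≡ 3/3. 3⁻¹ ≡ 5 (mod 7) since 3·5 = 15 ≡ 1, so λ ≡ 3·5 ≡ 1.
  x = λ² - 5 - 5 = 1 - 10 ≡ 5; y = λ·(5 - 5) - 5 ≡ 2. → (5, 2)

(5, 2)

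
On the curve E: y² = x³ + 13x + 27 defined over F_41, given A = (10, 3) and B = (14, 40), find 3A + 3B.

First 3A:
Repeated addition: build up to 3A.
2A: tangent at (10, 3): λ = (3·10² + 13)/(2·3) ≡ 26/6. 6⁻¹ ≡ 7 (mod 41), so λ ≡ 26·7 ≡ 18.
  x = λ² - 10 - 10 = 324 - 20 ≡ 17; y = λ·(10 - 17) - 3 ≡ 35. → (17, 35)
3A: (17, 35) + (10, 3). λ = (3 - 35)/(10 - 17) ≡ 9/34 mod 41. 34⁻¹ ≡ 35 (mod 41), so λ ≡ 28.
  x = λ² - 17 - 10 = 784 - 27 ≡ 19; y = λ·(17 - 19) - 35 ≡ 32. → (19, 32)
3A = (19, 32).
Next 3B:
Repeated addition: build up to 3B.
2B: tangent at (14, 40): λ = (3·14² + 13)/(2·40) ≡ 27/39. 39⁻¹ ≡ 20 (mod 41), so λ ≡ 27·20 ≡ 7.
  x = λ² - 14 - 14 = 49 - 28 ≡ 21; y = λ·(14 - 21) - 40 ≡ 34. → (21, 34)
3B: (21, 34) + (14, 40). λ = (40 - 34)/(14 - 21) ≡ 6/34 mod 41. 34⁻¹ ≡ 35 (mod 41) since 34·35 = 1190 ≡ 1, so λ ≡ 5.
  x = λ² - 21 - 14 = 25 - 35 ≡ 31; y = λ·(21 - 31) - 34 ≡ 39. → (31, 39)
3B = (31, 39).
Finally 3A + 3B:
(19, 32) + (31, 39). λ = (39 - 32)/(31 - 19) ≡ 7/12 mod 41. 12⁻¹ ≡ 24 (mod 41) since 12·24 = 288 ≡ 1, so λ ≡ 4.
  x = λ² - 19 - 31 = 16 - 50 ≡ 7; y = λ·(19 - 7) - 32 ≡ 16. → (7, 16)

(7, 16)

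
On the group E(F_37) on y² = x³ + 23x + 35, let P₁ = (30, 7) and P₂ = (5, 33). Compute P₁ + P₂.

(18, 19)

(30, 7) + (5, 33). λ = (33 - 7)/(5 - 30) ≡ 26/12 mod 37. 12⁻¹ ≡ 34 (mod 37), so λ ≡ 33.
  x = λ² - 30 - 5 = 1089 - 35 ≡ 18; y = λ·(30 - 18) - 7 ≡ 19. → (18, 19)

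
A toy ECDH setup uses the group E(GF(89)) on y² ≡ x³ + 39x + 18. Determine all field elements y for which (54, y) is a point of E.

x³ + 39x + 18 = 159588 ≡ 11 (mod 89).
Square roots of 11 mod 89: 10 and 79 (since 10² = 100 ≡ 11).

10, 79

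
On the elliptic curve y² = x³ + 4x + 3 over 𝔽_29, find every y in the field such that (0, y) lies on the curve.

none

x³ + 4x + 3 = 3 ≡ 3 (mod 29).
3 is a non-residue mod 29; no y exists.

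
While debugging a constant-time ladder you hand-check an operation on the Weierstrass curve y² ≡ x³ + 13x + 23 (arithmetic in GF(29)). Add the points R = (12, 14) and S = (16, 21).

(12, 14) + (16, 21). λ = (21 - 14)/(16 - 12) ≡ 7/4 mod 29. 4⁻¹ ≡ 22 (mod 29), so λ ≡ 9.
  x = λ² - 12 - 16 = 81 - 28 ≡ 24; y = λ·(12 - 24) - 14 ≡ 23. → (24, 23)

(24, 23)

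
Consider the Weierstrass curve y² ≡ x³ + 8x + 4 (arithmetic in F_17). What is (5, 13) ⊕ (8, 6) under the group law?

(5, 13) + (8, 6). λ = (6 - 13)/(8 - 5) ≡ 10/3 mod 17. 3⁻¹ ≡ 6 (mod 17), so λ ≡ 9.
  x = λ² - 5 - 8 = 81 - 13 ≡ 0; y = λ·(5 - 0) - 13 ≡ 15. → (0, 15)

(0, 15)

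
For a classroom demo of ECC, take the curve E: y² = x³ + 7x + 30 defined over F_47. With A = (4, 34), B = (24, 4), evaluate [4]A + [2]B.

First 4A:
Repeated addition: build up to 4A.
2A: tangent at (4, 34): λ = (3·4² + 7)/(2·34) ≡ 8/21. 21⁻¹ ≡ 9 (mod 47), so λ ≡ 8·9 ≡ 25.
  x = λ² - 4 - 4 = 625 - 8 ≡ 6; y = λ·(4 - 6) - 34 ≡ 10. → (6, 10)
3A: (6, 10) + (4, 34). λ = (34 - 10)/(4 - 6) ≡ 24/45 mod 47. 45⁻¹ ≡ 23 (mod 47), so λ ≡ 35.
  x = λ² - 6 - 4 = 1225 - 10 ≡ 40; y = λ·(6 - 40) - 10 ≡ 22. → (40, 22)
4A: (40, 22) + (4, 34). λ = (34 - 22)/(4 - 40) ≡ 12/11 mod 47. 11⁻¹ ≡ 30 (mod 47), so λ ≡ 31.
  x = λ² - 40 - 4 = 961 - 44 ≡ 24; y = λ·(40 - 24) - 22 ≡ 4. → (24, 4)
4A = (24, 4).
Next 2B:
Repeated addition: build up to 2B.
2B: tangent at (24, 4): λ = (3·24² + 7)/(2·4) ≡ 43/8. 8⁻¹ ≡ 6 (mod 47) since 8·6 = 48 ≡ 1, so λ ≡ 43·6 ≡ 23.
  x = λ² - 24 - 24 = 529 - 48 ≡ 11; y = λ·(24 - 11) - 4 ≡ 13. → (11, 13)
2B = (11, 13).
Finally 4A + 2B:
(24, 4) + (11, 13). λ = (13 - 4)/(11 - 24) ≡ 9/34 mod 47. 34⁻¹ ≡ 18 (mod 47), so λ ≡ 21.
  x = λ² - 24 - 11 = 441 - 35 ≡ 30; y = λ·(24 - 30) - 4 ≡ 11. → (30, 11)

(30, 11)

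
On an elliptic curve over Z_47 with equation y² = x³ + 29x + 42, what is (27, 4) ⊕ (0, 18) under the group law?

(36, 32)

(27, 4) + (0, 18). λ = (18 - 4)/(0 - 27) ≡ 14/20 mod 47. 20⁻¹ ≡ 40 (mod 47) since 20·40 = 800 ≡ 1, so λ ≡ 43.
  x = λ² - 27 - 0 = 1849 - 27 ≡ 36; y = λ·(27 - 36) - 4 ≡ 32. → (36, 32)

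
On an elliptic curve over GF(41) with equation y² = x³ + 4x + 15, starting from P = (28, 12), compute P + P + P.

(24, 35)

Repeated addition: build up to 3P.
2P: tangent at (28, 12): λ = (3·28² + 4)/(2·12) ≡ 19/24. 24⁻¹ ≡ 12 (mod 41) since 24·12 = 288 ≡ 1, so λ ≡ 19·12 ≡ 23.
  x = λ² - 28 - 28 = 529 - 56 ≡ 22; y = λ·(28 - 22) - 12 ≡ 3. → (22, 3)
3P: (22, 3) + (28, 12). λ = (12 - 3)/(28 - 22) ≡ 9/6 mod 41. 6⁻¹ ≡ 7 (mod 41), so λ ≡ 22.
  x = λ² - 22 - 28 = 484 - 50 ≡ 24; y = λ·(22 - 24) - 3 ≡ 35. → (24, 35)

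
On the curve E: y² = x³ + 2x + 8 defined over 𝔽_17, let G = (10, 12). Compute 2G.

(6, 10)

tangent at (10, 12): λ = (3·10² + 2)/(2·12) ≡ 13/7. 7⁻¹ ≡ 5 (mod 17) since 7·5 = 35 ≡ 1, so λ ≡ 13·5 ≡ 14.
  x = λ² - 10 - 10 = 196 - 20 ≡ 6; y = λ·(10 - 6) - 12 ≡ 10. → (6, 10)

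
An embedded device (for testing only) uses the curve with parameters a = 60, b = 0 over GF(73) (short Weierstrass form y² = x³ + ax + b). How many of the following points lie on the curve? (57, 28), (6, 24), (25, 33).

2

(57, 28): 28² ≡ 54, rhs ≡ 54 → on.
(6, 24): 24² ≡ 65, rhs ≡ 65 → on.
(25, 33): 33² ≡ 67, rhs ≡ 43 → off.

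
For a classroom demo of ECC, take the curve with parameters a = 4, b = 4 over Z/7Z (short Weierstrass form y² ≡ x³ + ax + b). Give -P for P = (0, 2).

(0, 5)

-(0, 2) = (0, -2 mod 7) = (0, 5).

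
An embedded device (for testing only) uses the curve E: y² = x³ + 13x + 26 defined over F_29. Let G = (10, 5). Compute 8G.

(6, 1)

Double-and-add on 8 = (1000)₂. Start with G = (10, 5) for the leading 1-bit.
double: tangent at (10, 5): λ = (3·10² + 13)/(2·5) ≡ 23/10. 10⁻¹ ≡ 3 (mod 29), so λ ≡ 23·3 ≡ 11.
  x = λ² - 10 - 10 = 121 - 20 ≡ 14; y = λ·(10 - 14) - 5 ≡ 9. → (14, 9)
double: tangent at (14, 9): λ = (3·14² + 13)/(2·9) ≡ 21/18. 18⁻¹ ≡ 21 (mod 29), so λ ≡ 21·21 ≡ 6.
  x = λ² - 14 - 14 = 36 - 28 ≡ 8; y = λ·(14 - 8) - 9 ≡ 27. → (8, 27)
double: tangent at (8, 27): λ = (3·8² + 13)/(2·27) ≡ 2/25. 25⁻¹ ≡ 7 (mod 29), so λ ≡ 2·7 ≡ 14.
  x = λ² - 8 - 8 = 196 - 16 ≡ 6; y = λ·(8 - 6) - 27 ≡ 1. → (6, 1)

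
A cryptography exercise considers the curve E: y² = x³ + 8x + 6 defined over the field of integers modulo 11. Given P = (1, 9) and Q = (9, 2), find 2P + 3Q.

First 2P:
Repeated addition: build up to 2P.
2P: tangent at (1, 9): λ = (3·1² + 8)/(2·9) ≡ 0/7. 7⁻¹ ≡ 8 (mod 11), so λ ≡ 0·8 ≡ 0.
  x = λ² - 1 - 1 = 0 - 2 ≡ 9; y = λ·(1 - 9) - 9 ≡ 2. → (9, 2)
2P = (9, 2).
Next 3Q:
Repeated addition: build up to 3Q.
2Q: tangent at (9, 2): λ = (3·9² + 8)/(2·2) ≡ 9/4. 4⁻¹ ≡ 3 (mod 11), so λ ≡ 9·3 ≡ 5.
  x = λ² - 9 - 9 = 25 - 18 ≡ 7; y = λ·(9 - 7) - 2 ≡ 8. → (7, 8)
3Q: (7, 8) + (9, 2). λ = (2 - 8)/(9 - 7) ≡ 5/2 mod 11. 2⁻¹ ≡ 6 (mod 11), so λ ≡ 8.
  x = λ² - 7 - 9 = 64 - 16 ≡ 4; y = λ·(7 - 4) - 8 ≡ 5. → (4, 5)
3Q = (4, 5).
Finally 2P + 3Q:
(9, 2) + (4, 5). λ = (5 - 2)/(4 - 9) ≡ 3/6 mod 11. 6⁻¹ ≡ 2 (mod 11) since 6·2 = 12 ≡ 1, so λ ≡ 6.
  x = λ² - 9 - 4 = 36 - 13 ≡ 1; y = λ·(9 - 1) - 2 ≡ 2. → (1, 2)

(1, 2)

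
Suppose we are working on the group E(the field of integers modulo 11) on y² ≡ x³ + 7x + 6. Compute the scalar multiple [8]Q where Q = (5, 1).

O

Repeated addition: build up to 8Q.
2Q: tangent at (5, 1): λ = (3·5² + 7)/(2·1) ≡ 5/2. 2⁻¹ ≡ 6 (mod 11), so λ ≡ 5·6 ≡ 8.
  x = λ² - 5 - 5 = 64 - 10 ≡ 10; y = λ·(5 - 10) - 1 ≡ 3. → (10, 3)
3Q: (10, 3) + (5, 1). λ = (1 - 3)/(5 - 10) ≡ 9/6 mod 11. 6⁻¹ ≡ 2 (mod 11) since 6·2 = 12 ≡ 1, so λ ≡ 7.
  x = λ² - 10 - 5 = 49 - 15 ≡ 1; y = λ·(10 - 1) - 3 ≡ 5. → (1, 5)
4Q: (1, 5) + (5, 1). λ = (1 - 5)/(5 - 1) ≡ 7/4 mod 11. 4⁻¹ ≡ 3 (mod 11), so λ ≡ 10.
  x = λ² - 1 - 5 = 100 - 6 ≡ 6; y = λ·(1 - 6) - 5 ≡ 0. → (6, 0)
5Q: (6, 0) + (5, 1). λ = (1 - 0)/(5 - 6) ≡ 1/10 mod 11. 10⁻¹ ≡ 10 (mod 11), so λ ≡ 10.
  x = λ² - 6 - 5 = 100 - 11 ≡ 1; y = λ·(6 - 1) - 0 ≡ 6. → (1, 6)
6Q: (1, 6) + (5, 1). λ = (1 - 6)/(5 - 1) ≡ 6/4 mod 11. 4⁻¹ ≡ 3 (mod 11) since 4·3 = 12 ≡ 1, so λ ≡ 7.
  x = λ² - 1 - 5 = 49 - 6 ≡ 10; y = λ·(1 - 10) - 6 ≡ 8. → (10, 8)
7Q: (10, 8) + (5, 1). λ = (1 - 8)/(5 - 10) ≡ 4/6 mod 11. 6⁻¹ ≡ 2 (mod 11), so λ ≡ 8.
  x = λ² - 10 - 5 = 64 - 15 ≡ 5; y = λ·(10 - 5) - 8 ≡ 10. → (5, 10)
8Q: (5, 10) + (5, 1): same x and y₁ ≡ -y₂, so the sum is O.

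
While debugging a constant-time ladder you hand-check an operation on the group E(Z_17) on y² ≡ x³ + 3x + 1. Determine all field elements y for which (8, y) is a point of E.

none

x³ + 3x + 1 = 537 ≡ 10 (mod 17).
10 is a non-residue mod 17; no y exists.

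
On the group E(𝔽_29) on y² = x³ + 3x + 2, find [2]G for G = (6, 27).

(24, 23)

tangent at (6, 27): λ = (3·6² + 3)/(2·27) ≡ 24/25. 25⁻¹ ≡ 7 (mod 29), so λ ≡ 24·7 ≡ 23.
  x = λ² - 6 - 6 = 529 - 12 ≡ 24; y = λ·(6 - 24) - 27 ≡ 23. → (24, 23)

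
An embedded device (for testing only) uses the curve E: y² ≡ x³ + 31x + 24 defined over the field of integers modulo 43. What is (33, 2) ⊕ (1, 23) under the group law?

(13, 1)

(33, 2) + (1, 23). λ = (23 - 2)/(1 - 33) ≡ 21/11 mod 43. 11⁻¹ ≡ 4 (mod 43), so λ ≡ 41.
  x = λ² - 33 - 1 = 1681 - 34 ≡ 13; y = λ·(33 - 13) - 2 ≡ 1. → (13, 1)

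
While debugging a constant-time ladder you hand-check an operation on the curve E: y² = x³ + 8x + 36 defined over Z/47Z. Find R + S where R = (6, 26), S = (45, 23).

(38, 9)

(6, 26) + (45, 23). λ = (23 - 26)/(45 - 6) ≡ 44/39 mod 47. 39⁻¹ ≡ 41 (mod 47) since 39·41 = 1599 ≡ 1, so λ ≡ 18.
  x = λ² - 6 - 45 = 324 - 51 ≡ 38; y = λ·(6 - 38) - 26 ≡ 9. → (38, 9)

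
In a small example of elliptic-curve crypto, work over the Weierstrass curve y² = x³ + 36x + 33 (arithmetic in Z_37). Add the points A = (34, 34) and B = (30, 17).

(35, 8)

(34, 34) + (30, 17). λ = (17 - 34)/(30 - 34) ≡ 20/33 mod 37. 33⁻¹ ≡ 9 (mod 37), so λ ≡ 32.
  x = λ² - 34 - 30 = 1024 - 64 ≡ 35; y = λ·(34 - 35) - 34 ≡ 8. → (35, 8)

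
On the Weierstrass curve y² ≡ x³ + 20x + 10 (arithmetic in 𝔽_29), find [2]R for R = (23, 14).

(11, 16)

tangent at (23, 14): λ = (3·23² + 20)/(2·14) ≡ 12/28. 28⁻¹ ≡ 28 (mod 29), so λ ≡ 12·28 ≡ 17.
  x = λ² - 23 - 23 = 289 - 46 ≡ 11; y = λ·(23 - 11) - 14 ≡ 16. → (11, 16)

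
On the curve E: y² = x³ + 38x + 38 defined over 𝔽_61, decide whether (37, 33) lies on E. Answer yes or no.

y² = 33² ≡ 52; x³ + 38x + 38 = 52097 ≡ 3 (mod 61). 52 ≠ 3.

no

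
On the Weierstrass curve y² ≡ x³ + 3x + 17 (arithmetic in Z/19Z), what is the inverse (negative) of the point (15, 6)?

-(15, 6) = (15, -6 mod 19) = (15, 13).

(15, 13)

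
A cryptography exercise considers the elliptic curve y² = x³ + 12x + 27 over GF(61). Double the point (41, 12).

tangent at (41, 12): λ = (3·41² + 12)/(2·12) ≡ 53/24. 24⁻¹ ≡ 28 (mod 61) since 24·28 = 672 ≡ 1, so λ ≡ 53·28 ≡ 20.
  x = λ² - 41 - 41 = 400 - 82 ≡ 13; y = λ·(41 - 13) - 12 ≡ 60. → (13, 60)

(13, 60)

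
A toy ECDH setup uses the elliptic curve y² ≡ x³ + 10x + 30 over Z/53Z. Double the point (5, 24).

tangent at (5, 24): λ = (3·5² + 10)/(2·24) ≡ 32/48. 48⁻¹ ≡ 21 (mod 53) since 48·21 = 1008 ≡ 1, so λ ≡ 32·21 ≡ 36.
  x = λ² - 5 - 5 = 1296 - 10 ≡ 14; y = λ·(5 - 14) - 24 ≡ 23. → (14, 23)

(14, 23)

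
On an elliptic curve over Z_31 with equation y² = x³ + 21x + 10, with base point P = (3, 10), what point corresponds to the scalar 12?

(7, 29)

Repeated addition: build up to 12P.
2P: tangent at (3, 10): λ = (3·3² + 21)/(2·10) ≡ 17/20. 20⁻¹ ≡ 14 (mod 31) since 20·14 = 280 ≡ 1, so λ ≡ 17·14 ≡ 21.
  x = λ² - 3 - 3 = 441 - 6 ≡ 1; y = λ·(3 - 1) - 10 ≡ 1. → (1, 1)
3P: (1, 1) + (3, 10). λ = (10 - 1)/(3 - 1) ≡ 9/2 mod 31. 2⁻¹ ≡ 16 (mod 31), so λ ≡ 20.
  x = λ² - 1 - 3 = 400 - 4 ≡ 24; y = λ·(1 - 24) - 1 ≡ 4. → (24, 4)
4P: (24, 4) + (3, 10). λ = (10 - 4)/(3 - 24) ≡ 6/10 mod 31. 10⁻¹ ≡ 28 (mod 31), so λ ≡ 13.
  x = λ² - 24 - 3 = 169 - 27 ≡ 18; y = λ·(24 - 18) - 4 ≡ 12. → (18, 12)
5P: (18, 12) + (3, 10). λ = (10 - 12)/(3 - 18) ≡ 29/16 mod 31. 16⁻¹ ≡ 2 (mod 31), so λ ≡ 27.
  x = λ² - 18 - 3 = 729 - 21 ≡ 26; y = λ·(18 - 26) - 12 ≡ 20. → (26, 20)
6P: (26, 20) + (3, 10). λ = (10 - 20)/(3 - 26) ≡ 21/8 mod 31. 8⁻¹ ≡ 4 (mod 31), so λ ≡ 22.
  x = λ² - 26 - 3 = 484 - 29 ≡ 21; y = λ·(26 - 21) - 20 ≡ 28. → (21, 28)
7P: (21, 28) + (3, 10). λ = (10 - 28)/(3 - 21) ≡ 13/13 mod 31. 13⁻¹ ≡ 12 (mod 31) since 13·12 = 156 ≡ 1, so λ ≡ 1.
  x = λ² - 21 - 3 = 1 - 24 ≡ 8; y = λ·(21 - 8) - 28 ≡ 16. → (8, 16)
8P: (8, 16) + (3, 10). λ = (10 - 16)/(3 - 8) ≡ 25/26 mod 31. 26⁻¹ ≡ 6 (mod 31) since 26·6 = 156 ≡ 1, so λ ≡ 26.
  x = λ² - 8 - 3 = 676 - 11 ≡ 14; y = λ·(8 - 14) - 16 ≡ 14. → (14, 14)
9P: (14, 14) + (3, 10). λ = (10 - 14)/(3 - 14) ≡ 27/20 mod 31. 20⁻¹ ≡ 14 (mod 31) since 20·14 = 280 ≡ 1, so λ ≡ 6.
  x = λ² - 14 - 3 = 36 - 17 ≡ 19; y = λ·(14 - 19) - 14 ≡ 18. → (19, 18)
10P: (19, 18) + (3, 10). λ = (10 - 18)/(3 - 19) ≡ 23/15 mod 31. 15⁻¹ ≡ 29 (mod 31) since 15·29 = 435 ≡ 1, so λ ≡ 16.
  x = λ² - 19 - 3 = 256 - 22 ≡ 17; y = λ·(19 - 17) - 18 ≡ 14. → (17, 14)
11P: (17, 14) + (3, 10). λ = (10 - 14)/(3 - 17) ≡ 27/17 mod 31. 17⁻¹ ≡ 11 (mod 31), so λ ≡ 18.
  x = λ² - 17 - 3 = 324 - 20 ≡ 25; y = λ·(17 - 25) - 14 ≡ 28. → (25, 28)
12P: (25, 28) + (3, 10). λ = (10 - 28)/(3 - 25) ≡ 13/9 mod 31. 9⁻¹ ≡ 7 (mod 31) since 9·7 = 63 ≡ 1, so λ ≡ 29.
  x = λ² - 25 - 3 = 841 - 28 ≡ 7; y = λ·(25 - 7) - 28 ≡ 29. → (7, 29)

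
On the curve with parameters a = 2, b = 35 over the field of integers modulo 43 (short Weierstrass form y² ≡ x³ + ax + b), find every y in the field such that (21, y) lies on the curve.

none

x³ + 2x + 35 = 9338 ≡ 7 (mod 43).
7 is a non-residue mod 43; no y exists.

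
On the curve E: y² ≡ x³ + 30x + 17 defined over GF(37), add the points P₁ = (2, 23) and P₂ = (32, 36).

(14, 31)

(2, 23) + (32, 36). λ = (36 - 23)/(32 - 2) ≡ 13/30 mod 37. 30⁻¹ ≡ 21 (mod 37), so λ ≡ 14.
  x = λ² - 2 - 32 = 196 - 34 ≡ 14; y = λ·(2 - 14) - 23 ≡ 31. → (14, 31)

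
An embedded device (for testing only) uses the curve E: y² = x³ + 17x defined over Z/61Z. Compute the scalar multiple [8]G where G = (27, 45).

(49, 9)

Double-and-add on 8 = (1000)₂. Start with G = (27, 45) for the leading 1-bit.
double: tangent at (27, 45): λ = (3·27² + 17)/(2·45) ≡ 8/29. 29⁻¹ ≡ 40 (mod 61), so λ ≡ 8·40 ≡ 15.
  x = λ² - 27 - 27 = 225 - 54 ≡ 49; y = λ·(27 - 49) - 45 ≡ 52. → (49, 52)
double: tangent at (49, 52): λ = (3·49² + 17)/(2·52) ≡ 22/43. 43⁻¹ ≡ 44 (mod 61), so λ ≡ 22·44 ≡ 53.
  x = λ² - 49 - 49 = 2809 - 98 ≡ 27; y = λ·(49 - 27) - 52 ≡ 16. → (27, 16)
double: tangent at (27, 16): λ = (3·27² + 17)/(2·16) ≡ 8/32. 32⁻¹ ≡ 21 (mod 61), so λ ≡ 8·21 ≡ 46.
  x = λ² - 27 - 27 = 2116 - 54 ≡ 49; y = λ·(27 - 49) - 16 ≡ 9. → (49, 9)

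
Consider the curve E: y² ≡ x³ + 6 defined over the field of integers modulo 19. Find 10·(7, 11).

Write P = (7, 11).
Repeated addition: build up to 10P.
2P: tangent at (7, 11): λ = (3·7² + 0)/(2·11) ≡ 14/3. 3⁻¹ ≡ 13 (mod 19), so λ ≡ 14·13 ≡ 11.
  x = λ² - 7 - 7 = 121 - 14 ≡ 12; y = λ·(7 - 12) - 11 ≡ 10. → (12, 10)
3P: (12, 10) + (7, 11). λ = (11 - 10)/(7 - 12) ≡ 1/14 mod 19. 14⁻¹ ≡ 15 (mod 19) since 14·15 = 210 ≡ 1, so λ ≡ 15.
  x = λ² - 12 - 7 = 225 - 19 ≡ 16; y = λ·(12 - 16) - 10 ≡ 6. → (16, 6)
4P: (16, 6) + (7, 11). λ = (11 - 6)/(7 - 16) ≡ 5/10 mod 19. 10⁻¹ ≡ 2 (mod 19), so λ ≡ 10.
  x = λ² - 16 - 7 = 100 - 23 ≡ 1; y = λ·(16 - 1) - 6 ≡ 11. → (1, 11)
5P: (1, 11) + (7, 11). λ = (11 - 11)/(7 - 1) ≡ 0/6 mod 19. 6⁻¹ ≡ 16 (mod 19), so λ ≡ 0.
  x = λ² - 1 - 7 = 0 - 8 ≡ 11; y = λ·(1 - 11) - 11 ≡ 8. → (11, 8)
6P: (11, 8) + (7, 11). λ = (11 - 8)/(7 - 11) ≡ 3/15 mod 19. 15⁻¹ ≡ 14 (mod 19) since 15·14 = 210 ≡ 1, so λ ≡ 4.
  x = λ² - 11 - 7 = 16 - 18 ≡ 17; y = λ·(11 - 17) - 8 ≡ 6. → (17, 6)
7P: (17, 6) + (7, 11). λ = (11 - 6)/(7 - 17) ≡ 5/9 mod 19. 9⁻¹ ≡ 17 (mod 19), so λ ≡ 9.
  x = λ² - 17 - 7 = 81 - 24 ≡ 0; y = λ·(17 - 0) - 6 ≡ 14. → (0, 14)
8P: (0, 14) + (7, 11). λ = (11 - 14)/(7 - 0) ≡ 16/7 mod 19. 7⁻¹ ≡ 11 (mod 19) since 7·11 = 77 ≡ 1, so λ ≡ 5.
  x = λ² - 0 - 7 = 25 - 7 ≡ 18; y = λ·(0 - 18) - 14 ≡ 10. → (18, 10)
9P: (18, 10) + (7, 11). λ = (11 - 10)/(7 - 18) ≡ 1/8 mod 19. 8⁻¹ ≡ 12 (mod 19), so λ ≡ 12.
  x = λ² - 18 - 7 = 144 - 25 ≡ 5; y = λ·(18 - 5) - 10 ≡ 13. → (5, 13)
10P: (5, 13) + (7, 11). λ = (11 - 13)/(7 - 5) ≡ 17/2 mod 19. 2⁻¹ ≡ 10 (mod 19) since 2·10 = 20 ≡ 1, so λ ≡ 18.
  x = λ² - 5 - 7 = 324 - 12 ≡ 8; y = λ·(5 - 8) - 13 ≡ 9. → (8, 9)

(8, 9)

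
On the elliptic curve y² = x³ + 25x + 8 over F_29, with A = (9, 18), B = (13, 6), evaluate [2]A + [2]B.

(3, 9)

First 2A:
Repeated addition: build up to 2A.
2A: tangent at (9, 18): λ = (3·9² + 25)/(2·18) ≡ 7/7. 7⁻¹ ≡ 25 (mod 29) since 7·25 = 175 ≡ 1, so λ ≡ 7·25 ≡ 1.
  x = λ² - 9 - 9 = 1 - 18 ≡ 12; y = λ·(9 - 12) - 18 ≡ 8. → (12, 8)
2A = (12, 8).
Next 2B:
Repeated addition: build up to 2B.
2B: tangent at (13, 6): λ = (3·13² + 25)/(2·6) ≡ 10/12. 12⁻¹ ≡ 17 (mod 29), so λ ≡ 10·17 ≡ 25.
  x = λ² - 13 - 13 = 625 - 26 ≡ 19; y = λ·(13 - 19) - 6 ≡ 18. → (19, 18)
2B = (19, 18).
Finally 2A + 2B:
(12, 8) + (19, 18). λ = (18 - 8)/(19 - 12) ≡ 10/7 mod 29. 7⁻¹ ≡ 25 (mod 29), so λ ≡ 18.
  x = λ² - 12 - 19 = 324 - 31 ≡ 3; y = λ·(12 - 3) - 8 ≡ 9. → (3, 9)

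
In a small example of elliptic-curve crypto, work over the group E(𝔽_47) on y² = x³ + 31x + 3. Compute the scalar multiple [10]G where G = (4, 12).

Double-and-add on 10 = (1010)₂. Start with G = (4, 12) for the leading 1-bit.
double: tangent at (4, 12): λ = (3·4² + 31)/(2·12) ≡ 32/24. 24⁻¹ ≡ 2 (mod 47) since 24·2 = 48 ≡ 1, so λ ≡ 32·2 ≡ 17.
  x = λ² - 4 - 4 = 289 - 8 ≡ 46; y = λ·(4 - 46) - 12 ≡ 26. → (46, 26)
double: tangent at (46, 26): λ = (3·46² + 31)/(2·26) ≡ 34/5. 5⁻¹ ≡ 19 (mod 47), so λ ≡ 34·19 ≡ 35.
  x = λ² - 46 - 46 = 1225 - 92 ≡ 5; y = λ·(46 - 5) - 26 ≡ 46. → (5, 46)
add G: (5, 46) + (4, 12). λ = (12 - 46)/(4 - 5) ≡ 13/46 mod 47. 46⁻¹ ≡ 46 (mod 47) since 46·46 = 2116 ≡ 1, so λ ≡ 34.
  x = λ² - 5 - 4 = 1156 - 9 ≡ 19; y = λ·(5 - 19) - 46 ≡ 42. → (19, 42)
double: tangent at (19, 42): λ = (3·19² + 31)/(2·42) ≡ 33/37. 37⁻¹ ≡ 14 (mod 47) since 37·14 = 518 ≡ 1, so λ ≡ 33·14 ≡ 39.
  x = λ² - 19 - 19 = 1521 - 38 ≡ 26; y = λ·(19 - 26) - 42 ≡ 14. → (26, 14)

(26, 14)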